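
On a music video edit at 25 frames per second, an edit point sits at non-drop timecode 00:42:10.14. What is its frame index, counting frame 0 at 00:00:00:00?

Total seconds to the label: (0 × 3600 + 42 × 60 + 10) = 2530.
Frame index = 2530 × 25 + 14 = 63264.

frame 63264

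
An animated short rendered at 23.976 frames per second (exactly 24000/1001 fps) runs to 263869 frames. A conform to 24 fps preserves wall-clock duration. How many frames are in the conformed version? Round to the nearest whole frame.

Frames at target rate = 263869 × (24) / (24000/1001) = 264132869/1000 ≈ 264132.869.
Nearest whole frame: 264133.

264133 frames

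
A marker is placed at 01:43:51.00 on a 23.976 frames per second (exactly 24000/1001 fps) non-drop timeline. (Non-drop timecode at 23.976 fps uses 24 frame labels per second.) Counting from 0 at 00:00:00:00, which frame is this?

Total seconds to the label: (1 × 3600 + 43 × 60 + 51) = 6231.
Frame index = 6231 × 24 + 0 = 149544.

frame 149544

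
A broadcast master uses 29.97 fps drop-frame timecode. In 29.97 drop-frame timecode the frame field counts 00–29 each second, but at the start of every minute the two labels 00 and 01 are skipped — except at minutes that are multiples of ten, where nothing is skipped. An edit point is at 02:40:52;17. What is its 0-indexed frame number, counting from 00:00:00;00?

289289

Complete 10-minute blocks: 16, each 17982 frames → 287712.
Remaining 0 whole minutes in the current block: 0 frames.
Within the current minute: 52 × 30 + 17 = 1577. Total = 287712 + 0 + 1577 = 289289.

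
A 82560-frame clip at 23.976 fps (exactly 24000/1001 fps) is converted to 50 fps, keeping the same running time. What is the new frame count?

172172 frames

Target frames = source frames × (target rate / source rate) = 82560 × (50)/(24000/1001) = 82560 × 1001/480 = 172172.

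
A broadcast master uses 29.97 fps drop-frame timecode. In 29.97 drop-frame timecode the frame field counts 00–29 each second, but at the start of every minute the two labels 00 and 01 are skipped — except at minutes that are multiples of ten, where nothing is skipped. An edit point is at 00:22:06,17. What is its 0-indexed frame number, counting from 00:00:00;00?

Complete 10-minute blocks: 2, each 17982 frames → 35964.
Remaining 2 whole minutes in the current block: 1800 + 1 × 1798 = 3598 frames.
Within the current minute: 6 × 30 + 17 − 2 = 195 (labels ;00/;01 skipped at this minute). Total = 35964 + 3598 + 195 = 39757.

39757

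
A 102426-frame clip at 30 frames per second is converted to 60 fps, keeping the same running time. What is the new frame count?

204852 frames

Frames at target rate = 102426 × (60) / (30) = 204852.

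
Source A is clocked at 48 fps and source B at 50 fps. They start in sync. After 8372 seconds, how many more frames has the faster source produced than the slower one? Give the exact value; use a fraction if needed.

16744 frames

A emits 48 × 8372 = 401856 frames; B emits 50 × 8372 = 418600.
Difference = 16744 frames; B is ahead of A.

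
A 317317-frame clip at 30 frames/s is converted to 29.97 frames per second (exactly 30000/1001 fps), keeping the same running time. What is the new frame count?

Target frames = source frames × (target rate / source rate) = 317317 × (30000/1001)/(30) = 317317 × 1000/1001 = 317000.

317000 frames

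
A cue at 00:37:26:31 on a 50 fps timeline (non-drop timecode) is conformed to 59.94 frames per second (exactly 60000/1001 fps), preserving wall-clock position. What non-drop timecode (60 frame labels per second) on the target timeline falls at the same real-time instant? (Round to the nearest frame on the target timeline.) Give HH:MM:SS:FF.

00:37:24:23

Source frame index: (0×3600 + 37×60 + 26) × 50 + 31 = 112331.
Real time: 112331 / (50) = 112331/50 s.
Target frame: (112331/50) × (60000/1001) = 134797200/1001 ≈ 134662.537 → 134663.
At 60 labels/s: frame 134663 → 00:37:24:23.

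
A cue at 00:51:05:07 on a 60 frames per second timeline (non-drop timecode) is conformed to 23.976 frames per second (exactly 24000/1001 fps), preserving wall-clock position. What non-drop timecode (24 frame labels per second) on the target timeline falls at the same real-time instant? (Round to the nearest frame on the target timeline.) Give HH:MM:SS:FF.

00:51:02:01

Source frame index: (0×3600 + 51×60 + 5) × 60 + 7 = 183907.
Real time: 183907 / (60) = 183907/60 s.
Target frame: (183907/60) × (24000/1001) = 73562800/1001 ≈ 73489.311 → 73489.
At 24 labels/s: frame 73489 → 00:51:02:01.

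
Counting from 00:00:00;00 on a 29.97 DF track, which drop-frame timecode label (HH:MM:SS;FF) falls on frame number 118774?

01:06:03;04

Each 10-minute DF block holds 10 × 60 × 30 − 9 × 2 = 17982 frames. 118774 ÷ 17982 → 6 full blocks, remainder 10882.
Within the partial block the first minute is 1800 frames and each further minute 1798, so 6 further minute boundaries passed. Total skipped labels = 18 × 6 + 2 × 6 = 120.
Non-drop label index = 118774 + 120 = 118894; at 30 labels/s that is 01:06:03:04, i.e. DF 01:06:03;04.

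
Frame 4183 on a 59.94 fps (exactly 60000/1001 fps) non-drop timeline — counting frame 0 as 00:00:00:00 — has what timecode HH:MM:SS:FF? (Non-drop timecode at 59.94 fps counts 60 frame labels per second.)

4183 ÷ 60 = 69 full seconds, remainder 43 frames.
69 s = 0 h 1 min 9 s.
Timecode: 00:01:09:43.

00:01:09:43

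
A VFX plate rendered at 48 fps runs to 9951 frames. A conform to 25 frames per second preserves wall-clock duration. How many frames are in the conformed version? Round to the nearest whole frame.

Frames at target rate = 9951 × (25) / (48) = 82925/16 ≈ 5182.812.
Nearest whole frame: 5183.

5183 frames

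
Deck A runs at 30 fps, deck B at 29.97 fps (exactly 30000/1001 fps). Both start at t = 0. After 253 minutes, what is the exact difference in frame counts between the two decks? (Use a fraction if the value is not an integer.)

41400/91 frames

253 min = 15180 s.
A emits 30 × 15180 = 455400 frames; B emits 30000/1001 × 15180 = 41400000/91.
Difference = 41400/91 frames (≈ 454.9451); B is behind A.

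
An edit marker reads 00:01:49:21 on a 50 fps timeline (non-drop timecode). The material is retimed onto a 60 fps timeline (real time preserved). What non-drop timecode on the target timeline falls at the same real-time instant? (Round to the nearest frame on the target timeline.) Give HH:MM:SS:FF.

00:01:49:25

Source frame index: (0×3600 + 1×60 + 49) × 50 + 21 = 5471.
Real time: 5471 / (50) = 5471/50 s.
Target frame: (5471/50) × (60) = 32826/5 ≈ 6565.200 → 6565.
At 60 labels/s: frame 6565 → 00:01:49:25.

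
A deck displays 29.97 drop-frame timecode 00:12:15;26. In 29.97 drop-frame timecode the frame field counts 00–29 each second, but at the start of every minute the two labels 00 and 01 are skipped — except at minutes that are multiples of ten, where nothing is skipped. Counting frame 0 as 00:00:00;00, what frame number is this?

Complete 10-minute blocks: 1, each 17982 frames → 17982.
Remaining 2 whole minutes in the current block: 1800 + 1 × 1798 = 3598 frames.
Within the current minute: 15 × 30 + 26 − 2 = 474 (labels ;00/;01 skipped at this minute). Total = 17982 + 3598 + 474 = 22054.

22054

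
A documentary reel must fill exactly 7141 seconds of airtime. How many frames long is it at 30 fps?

Frames = 7141 × 30 = 214230.

214230 frames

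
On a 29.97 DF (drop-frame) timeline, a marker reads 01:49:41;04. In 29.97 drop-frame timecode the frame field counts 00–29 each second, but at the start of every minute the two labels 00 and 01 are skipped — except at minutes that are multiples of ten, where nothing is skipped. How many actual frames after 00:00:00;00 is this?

197236

As if non-drop at 30 labels/s: (1 × 3600 + 49 × 60 + 41) × 30 + 4 = 197434.
Minute boundaries passed: 109; those not divisible by 10: 109 − 10 = 99; dropped labels = 2 × 99 = 198.
Actual frame index = 197434 − 198 = 197236.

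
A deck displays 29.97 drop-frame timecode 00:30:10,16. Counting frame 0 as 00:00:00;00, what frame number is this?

As if non-drop at 30 labels/s: (0 × 3600 + 30 × 60 + 10) × 30 + 16 = 54316.
Minute boundaries passed: 30; those not divisible by 10: 30 − 3 = 27; dropped labels = 2 × 27 = 54.
Actual frame index = 54316 − 54 = 54262.

54262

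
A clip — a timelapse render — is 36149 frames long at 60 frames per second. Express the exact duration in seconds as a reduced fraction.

Running time = 36149 ÷ (60) = 36149 × 1/60 = 36149/60 s.

36149/60 seconds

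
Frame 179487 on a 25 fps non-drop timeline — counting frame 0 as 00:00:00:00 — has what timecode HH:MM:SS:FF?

179487 ÷ 25 = 7179 full seconds, remainder 12 frames.
7179 s = 1 h 59 min 39 s.
Timecode: 01:59:39:12.

01:59:39:12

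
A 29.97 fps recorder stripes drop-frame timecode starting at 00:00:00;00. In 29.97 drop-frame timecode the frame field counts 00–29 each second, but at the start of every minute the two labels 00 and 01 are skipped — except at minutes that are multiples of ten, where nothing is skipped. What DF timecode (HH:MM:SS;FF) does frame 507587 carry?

Ten DF minutes hold 17982 frames, so frame 507587 lies in block 28 (frames 503496–521477) with 4091 frames into that block.
The block's first minute is 1800 frames and the rest 1798 each; 4091 frames reaches minute 2, so 28 × 18 + 2 × 2 = 508 labels have been skipped so far.
Adding those back, label number 507587 + 508 = 508095 at 30 labels/s is 16936 s + 15 f = 4 h 42 min 16 s frame 15, i.e. 04:42:16;15.

04:42:16;15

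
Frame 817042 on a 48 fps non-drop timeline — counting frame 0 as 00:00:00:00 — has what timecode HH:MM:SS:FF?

817042 ÷ 48 = 17021 full seconds, remainder 34 frames.
17021 s = 4 h 43 min 41 s.
Timecode: 04:43:41:34.

04:43:41:34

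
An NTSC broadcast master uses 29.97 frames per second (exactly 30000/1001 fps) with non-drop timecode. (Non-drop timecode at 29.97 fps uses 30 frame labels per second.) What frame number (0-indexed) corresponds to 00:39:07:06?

frame 70416

Total seconds to the label: (0 × 3600 + 39 × 60 + 7) = 2347.
Frame index = 2347 × 30 + 6 = 70416.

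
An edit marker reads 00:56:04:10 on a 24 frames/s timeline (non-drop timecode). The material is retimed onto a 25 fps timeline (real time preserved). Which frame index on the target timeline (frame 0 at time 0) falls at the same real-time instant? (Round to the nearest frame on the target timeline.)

Source frame index: (0×3600 + 56×60 + 4) × 24 + 10 = 80746.
Real time: 80746 / (24) = 40373/12 s.
Target frame: (40373/12) × (25) = 1009325/12 ≈ 84110.417 → 84110.

frame 84110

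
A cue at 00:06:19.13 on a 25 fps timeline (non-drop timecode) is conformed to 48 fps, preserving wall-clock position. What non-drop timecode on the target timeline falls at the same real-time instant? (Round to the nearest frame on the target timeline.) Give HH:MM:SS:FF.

00:06:19:25

Source frame index: (0×3600 + 6×60 + 19) × 25 + 13 = 9488.
Real time: 9488 / (25) = 9488/25 s.
Target frame: (9488/25) × (48) = 455424/25 ≈ 18216.960 → 18217.
At 48 labels/s: frame 18217 → 00:06:19:25.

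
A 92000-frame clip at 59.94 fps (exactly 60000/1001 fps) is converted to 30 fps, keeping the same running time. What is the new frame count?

Target frames = source frames × (target rate / source rate) = 92000 × (30)/(60000/1001) = 92000 × 1001/2000 = 46046.

46046 frames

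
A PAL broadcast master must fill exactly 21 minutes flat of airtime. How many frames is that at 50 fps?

63000 frames

21 min = 1260 s.
Frames = 1260 × 50 = 63000.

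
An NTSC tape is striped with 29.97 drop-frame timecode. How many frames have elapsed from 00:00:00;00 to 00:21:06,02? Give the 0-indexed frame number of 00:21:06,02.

Complete 10-minute blocks: 2, each 17982 frames → 35964.
Remaining 1 whole minute in the current block: 1800 + 0 × 1798 = 1800 frames.
Within the current minute: 6 × 30 + 2 − 2 = 180 (labels ;00/;01 skipped at this minute). Total = 35964 + 1800 + 180 = 37944.

37944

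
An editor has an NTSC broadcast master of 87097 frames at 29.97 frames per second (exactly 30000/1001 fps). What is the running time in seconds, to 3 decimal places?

2906.137 seconds

Running time = 87097 × 1001/30000 = 87184097/30000 s ≈ 2906.137 s.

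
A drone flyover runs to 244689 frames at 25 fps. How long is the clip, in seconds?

Running time = 244689 / (25) = 9787.56 s.

9787.56 seconds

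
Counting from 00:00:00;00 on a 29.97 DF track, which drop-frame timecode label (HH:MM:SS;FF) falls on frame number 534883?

04:57:27;09

Ten DF minutes hold 17982 frames, so frame 534883 lies in block 29 (frames 521478–539459) with 13405 frames into that block.
The block's first minute is 1800 frames and the rest 1798 each; 13405 frames reaches minute 7, so 29 × 18 + 7 × 2 = 536 labels have been skipped so far.
Adding those back, label number 534883 + 536 = 535419 at 30 labels/s is 17847 s + 9 f = 4 h 57 min 27 s frame 9, i.e. 04:57:27;09.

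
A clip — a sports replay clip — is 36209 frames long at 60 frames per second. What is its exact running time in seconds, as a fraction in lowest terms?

36209/60 seconds

Running time = 36209 ÷ (60) = 36209 × 1/60 = 36209/60 s.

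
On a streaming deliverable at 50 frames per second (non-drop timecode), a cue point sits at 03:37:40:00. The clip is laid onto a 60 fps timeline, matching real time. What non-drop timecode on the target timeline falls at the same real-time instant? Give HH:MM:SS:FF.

03:37:40:00

Source frame index: (3×3600 + 37×60 + 40) × 50 + 0 = 653000.
Real time: 653000 / (50) = 13060 s.
Target frame: (13060) × (60) = 783600.
At 60 labels/s: frame 783600 → 03:37:40:00.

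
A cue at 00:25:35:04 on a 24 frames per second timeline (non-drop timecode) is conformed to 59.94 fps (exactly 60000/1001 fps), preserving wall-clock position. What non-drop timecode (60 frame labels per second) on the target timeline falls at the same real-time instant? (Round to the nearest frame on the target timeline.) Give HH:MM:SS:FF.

00:25:33:38

Source frame index: (0×3600 + 25×60 + 35) × 24 + 4 = 36844.
Real time: 36844 / (24) = 9211/6 s.
Target frame: (9211/6) × (60000/1001) = 92110000/1001 ≈ 92017.982 → 92018.
At 60 labels/s: frame 92018 → 00:25:33:38.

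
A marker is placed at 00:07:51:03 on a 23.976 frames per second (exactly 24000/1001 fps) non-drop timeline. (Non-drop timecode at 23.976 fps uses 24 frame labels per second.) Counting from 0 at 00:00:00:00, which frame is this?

Total seconds to the label: (0 × 3600 + 7 × 60 + 51) = 471.
Frame index = 471 × 24 + 3 = 11307.

frame 11307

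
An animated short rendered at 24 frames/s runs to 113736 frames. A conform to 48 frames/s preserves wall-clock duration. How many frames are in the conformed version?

227472 frames

Target frames = source frames × (target rate / source rate) = 113736 × (48)/(24) = 113736 × 2 = 227472.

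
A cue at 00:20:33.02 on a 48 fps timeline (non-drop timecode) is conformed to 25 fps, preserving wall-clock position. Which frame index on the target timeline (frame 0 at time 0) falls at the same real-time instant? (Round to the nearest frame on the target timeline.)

frame 30826

Source frame index: (0×3600 + 20×60 + 33) × 48 + 2 = 59186.
Real time: 59186 / (48) = 29593/24 s.
Target frame: (29593/24) × (25) = 739825/24 ≈ 30826.042 → 30826.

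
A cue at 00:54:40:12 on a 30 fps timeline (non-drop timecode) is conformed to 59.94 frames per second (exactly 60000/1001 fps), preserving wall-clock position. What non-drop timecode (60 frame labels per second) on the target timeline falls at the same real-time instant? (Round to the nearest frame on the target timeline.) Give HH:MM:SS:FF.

Source frame index: (0×3600 + 54×60 + 40) × 30 + 12 = 98412.
Real time: 98412 / (30) = 16402/5 s.
Target frame: (16402/5) × (60000/1001) = 196824000/1001 ≈ 196627.373 → 196627.
At 60 labels/s: frame 196627 → 00:54:37:07.

00:54:37:07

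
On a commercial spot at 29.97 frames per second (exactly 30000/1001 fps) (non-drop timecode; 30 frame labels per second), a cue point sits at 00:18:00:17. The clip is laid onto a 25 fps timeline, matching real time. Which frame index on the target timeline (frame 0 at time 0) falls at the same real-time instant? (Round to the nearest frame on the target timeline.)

Source frame index: (0×3600 + 18×60 + 0) × 30 + 17 = 32417.
Real time: 32417 / (30000/1001) = 32449417/30000 s.
Target frame: (32449417/30000) × (25) = 32449417/1200 ≈ 27041.181 → 27041.

frame 27041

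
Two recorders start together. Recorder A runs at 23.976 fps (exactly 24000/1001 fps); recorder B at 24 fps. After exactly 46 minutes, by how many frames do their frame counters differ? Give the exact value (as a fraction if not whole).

46 min = 2760 s.
A emits 24000/1001 × 2760 = 66240000/1001 frames; B emits 24 × 2760 = 66240.
Difference = 66240/1001 frames (≈ 66.1738); B is ahead of A.

66240/1001 frames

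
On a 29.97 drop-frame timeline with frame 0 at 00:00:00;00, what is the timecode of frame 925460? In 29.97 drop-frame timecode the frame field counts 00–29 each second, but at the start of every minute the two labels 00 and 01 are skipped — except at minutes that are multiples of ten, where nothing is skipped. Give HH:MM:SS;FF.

08:34:39;16

Each 10-minute DF block holds 10 × 60 × 30 − 9 × 2 = 17982 frames. 925460 ÷ 17982 → 51 full blocks, remainder 8378.
Within the partial block the first minute is 1800 frames and each further minute 1798, so 4 further minute boundaries passed. Total skipped labels = 18 × 51 + 2 × 4 = 926.
Non-drop label index = 925460 + 926 = 926386; at 30 labels/s that is 08:34:39:16, i.e. DF 08:34:39;16.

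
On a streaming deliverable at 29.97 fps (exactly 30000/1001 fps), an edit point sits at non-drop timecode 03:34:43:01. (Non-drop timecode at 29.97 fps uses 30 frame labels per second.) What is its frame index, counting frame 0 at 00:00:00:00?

frame 386491

Total seconds to the label: (3 × 3600 + 34 × 60 + 43) = 12883.
Frame index = 12883 × 30 + 1 = 386491.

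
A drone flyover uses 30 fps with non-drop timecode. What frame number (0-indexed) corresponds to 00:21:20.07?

Total seconds to the label: (0 × 3600 + 21 × 60 + 20) = 1280.
Frame index = 1280 × 30 + 7 = 38407.

frame 38407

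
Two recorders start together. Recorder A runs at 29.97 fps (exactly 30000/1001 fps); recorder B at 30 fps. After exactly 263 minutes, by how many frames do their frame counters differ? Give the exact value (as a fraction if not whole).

473400/1001 frames

263 min = 15780 s.
A emits 30000/1001 × 15780 = 473400000/1001 frames; B emits 30 × 15780 = 473400.
Difference = 473400/1001 frames (≈ 472.9271); B is ahead of A.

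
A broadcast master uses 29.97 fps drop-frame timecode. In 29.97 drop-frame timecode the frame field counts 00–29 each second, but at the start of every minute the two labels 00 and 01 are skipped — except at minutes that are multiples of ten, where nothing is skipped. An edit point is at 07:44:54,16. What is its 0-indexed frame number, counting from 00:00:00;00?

Complete 10-minute blocks: 46, each 17982 frames → 827172.
Remaining 4 whole minutes in the current block: 1800 + 3 × 1798 = 7194 frames.
Within the current minute: 54 × 30 + 16 − 2 = 1634 (labels ;00/;01 skipped at this minute). Total = 827172 + 7194 + 1634 = 836000.

836000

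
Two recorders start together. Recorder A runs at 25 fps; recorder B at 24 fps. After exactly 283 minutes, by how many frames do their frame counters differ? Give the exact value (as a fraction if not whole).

16980 frames

283 min = 16980 s.
A emits 25 × 16980 = 424500 frames; B emits 24 × 16980 = 407520.
Difference = 16980 frames; B is behind A.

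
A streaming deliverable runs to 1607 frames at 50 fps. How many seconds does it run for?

Running time = 1607 / (50) = 32.14 s.

32.14 seconds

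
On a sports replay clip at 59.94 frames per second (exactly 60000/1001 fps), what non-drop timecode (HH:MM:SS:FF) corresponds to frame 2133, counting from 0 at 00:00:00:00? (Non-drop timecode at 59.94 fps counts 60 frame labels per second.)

2133 ÷ 60 = 35 full seconds, remainder 33 frames.
35 s = 0 h 0 min 35 s.
Timecode: 00:00:35:33.

00:00:35:33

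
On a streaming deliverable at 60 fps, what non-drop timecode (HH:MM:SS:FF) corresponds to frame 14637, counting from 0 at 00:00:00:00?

00:04:03:57

14637 ÷ 60 = 243 full seconds, remainder 57 frames.
243 s = 0 h 4 min 3 s.
Timecode: 00:04:03:57.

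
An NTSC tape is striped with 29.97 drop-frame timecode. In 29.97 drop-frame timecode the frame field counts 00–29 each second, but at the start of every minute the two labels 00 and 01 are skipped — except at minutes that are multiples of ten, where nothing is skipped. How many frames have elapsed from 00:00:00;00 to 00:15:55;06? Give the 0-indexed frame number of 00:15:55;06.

As if non-drop at 30 labels/s: (0 × 3600 + 15 × 60 + 55) × 30 + 6 = 28656.
Minute boundaries passed: 15; those not divisible by 10: 15 − 1 = 14; dropped labels = 2 × 14 = 28.
Actual frame index = 28656 − 28 = 28628.

28628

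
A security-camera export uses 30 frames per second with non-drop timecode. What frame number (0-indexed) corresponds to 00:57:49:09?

frame 104079

Total seconds to the label: (0 × 3600 + 57 × 60 + 49) = 3469.
Frame index = 3469 × 30 + 9 = 104079.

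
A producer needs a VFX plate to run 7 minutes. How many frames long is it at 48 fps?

20160 frames

7 min = 420 s.
Frames = 420 × 48 = 20160.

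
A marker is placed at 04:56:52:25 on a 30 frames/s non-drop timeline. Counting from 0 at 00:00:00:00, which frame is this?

Total seconds to the label: (4 × 3600 + 56 × 60 + 52) = 17812.
Frame index = 17812 × 30 + 25 = 534385.

534385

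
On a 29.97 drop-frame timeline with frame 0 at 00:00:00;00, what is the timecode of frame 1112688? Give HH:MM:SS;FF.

Each 10-minute DF block holds 10 × 60 × 30 − 9 × 2 = 17982 frames. 1112688 ÷ 17982 → 61 full blocks, remainder 15786.
Within the partial block the first minute is 1800 frames and each further minute 1798, so 8 further minute boundaries passed. Total skipped labels = 18 × 61 + 2 × 8 = 1114.
Non-drop label index = 1112688 + 1114 = 1113802; at 30 labels/s that is 10:18:46:22, i.e. DF 10:18:46;22.

10:18:46;22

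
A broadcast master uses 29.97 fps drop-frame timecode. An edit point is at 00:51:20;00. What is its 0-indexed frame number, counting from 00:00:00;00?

Complete 10-minute blocks: 5, each 17982 frames → 89910.
Remaining 1 whole minute in the current block: 1800 + 0 × 1798 = 1800 frames.
Within the current minute: 20 × 30 + 0 − 2 = 598 (labels ;00/;01 skipped at this minute). Total = 89910 + 1800 + 598 = 92308.

92308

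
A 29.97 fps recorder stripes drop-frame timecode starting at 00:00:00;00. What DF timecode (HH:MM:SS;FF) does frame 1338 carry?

Each 10-minute DF block holds 10 × 60 × 30 − 9 × 2 = 17982 frames. 1338 ÷ 17982 → 0 full blocks, remainder 1338.
Within the partial block the first minute is 1800 frames and each further minute 1798, so 0 further minute boundaries passed. Total skipped labels = 18 × 0 + 2 × 0 = 0.
Non-drop label index = 1338 + 0 = 1338; at 30 labels/s that is 00:00:44:18, i.e. DF 00:00:44;18.

00:00:44;18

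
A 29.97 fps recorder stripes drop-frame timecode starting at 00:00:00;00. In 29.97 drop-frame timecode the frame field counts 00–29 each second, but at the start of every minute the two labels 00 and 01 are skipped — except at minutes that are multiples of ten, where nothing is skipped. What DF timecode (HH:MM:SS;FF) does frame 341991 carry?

Each 10-minute DF block holds 10 × 60 × 30 − 9 × 2 = 17982 frames. 341991 ÷ 17982 → 19 full blocks, remainder 333.
Within the partial block the first minute is 1800 frames and each further minute 1798, so 0 further minute boundaries passed. Total skipped labels = 18 × 19 + 2 × 0 = 342.
Non-drop label index = 341991 + 342 = 342333; at 30 labels/s that is 03:10:11:03, i.e. DF 03:10:11;03.

03:10:11;03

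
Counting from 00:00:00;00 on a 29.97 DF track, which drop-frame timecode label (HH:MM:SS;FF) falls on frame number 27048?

00:15:02;16

Each 10-minute DF block holds 10 × 60 × 30 − 9 × 2 = 17982 frames. 27048 ÷ 17982 → 1 full block, remainder 9066.
Within the partial block the first minute is 1800 frames and each further minute 1798, so 5 further minute boundaries passed. Total skipped labels = 18 × 1 + 2 × 5 = 28.
Non-drop label index = 27048 + 28 = 27076; at 30 labels/s that is 00:15:02:16, i.e. DF 00:15:02;16.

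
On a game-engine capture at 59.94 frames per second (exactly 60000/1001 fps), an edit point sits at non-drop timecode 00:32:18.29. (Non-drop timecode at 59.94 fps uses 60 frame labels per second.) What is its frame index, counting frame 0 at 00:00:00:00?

Total seconds to the label: (0 × 3600 + 32 × 60 + 18) = 1938.
Frame index = 1938 × 60 + 29 = 116309.

116309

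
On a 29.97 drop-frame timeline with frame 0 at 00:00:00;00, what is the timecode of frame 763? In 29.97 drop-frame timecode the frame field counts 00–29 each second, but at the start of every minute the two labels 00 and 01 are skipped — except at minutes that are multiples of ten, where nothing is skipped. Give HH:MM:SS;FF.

00:00:25;13

Each 10-minute DF block holds 10 × 60 × 30 − 9 × 2 = 17982 frames. 763 ÷ 17982 → 0 full blocks, remainder 763.
Within the partial block the first minute is 1800 frames and each further minute 1798, so 0 further minute boundaries passed. Total skipped labels = 18 × 0 + 2 × 0 = 0.
Non-drop label index = 763 + 0 = 763; at 30 labels/s that is 00:00:25:13, i.e. DF 00:00:25;13.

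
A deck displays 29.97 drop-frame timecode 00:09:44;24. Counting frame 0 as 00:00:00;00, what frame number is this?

As if non-drop at 30 labels/s: (0 × 3600 + 9 × 60 + 44) × 30 + 24 = 17544.
Minute boundaries passed: 9; those not divisible by 10: 9 − 0 = 9; dropped labels = 2 × 9 = 18.
Actual frame index = 17544 − 18 = 17526.

17526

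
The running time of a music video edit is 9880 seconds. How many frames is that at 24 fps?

237120 frames

Frames = 9880 × 24 = 237120.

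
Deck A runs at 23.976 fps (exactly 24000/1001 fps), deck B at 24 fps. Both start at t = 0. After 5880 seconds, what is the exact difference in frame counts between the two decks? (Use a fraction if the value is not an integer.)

A emits 24000/1001 × 5880 = 20160000/143 frames; B emits 24 × 5880 = 141120.
Difference = 20160/143 frames (≈ 140.9790); B is ahead of A.

20160/143 frames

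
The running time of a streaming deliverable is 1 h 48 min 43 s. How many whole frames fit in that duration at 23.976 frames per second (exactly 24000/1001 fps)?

1 h 48 min 43 s = 6523 s.
Frames = 6523 × 24000/1001 = 14232000/91 ≈ 156395.6044.
Complete frames: 156395.

156395 frames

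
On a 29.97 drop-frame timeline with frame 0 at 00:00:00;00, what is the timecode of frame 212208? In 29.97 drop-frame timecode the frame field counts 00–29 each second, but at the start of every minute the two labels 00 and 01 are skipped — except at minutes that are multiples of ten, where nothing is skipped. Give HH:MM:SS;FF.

Each 10-minute DF block holds 10 × 60 × 30 − 9 × 2 = 17982 frames. 212208 ÷ 17982 → 11 full blocks, remainder 14406.
Within the partial block the first minute is 1800 frames and each further minute 1798, so 8 further minute boundaries passed. Total skipped labels = 18 × 11 + 2 × 8 = 214.
Non-drop label index = 212208 + 214 = 212422; at 30 labels/s that is 01:58:00:22, i.e. DF 01:58:00;22.

01:58:00;22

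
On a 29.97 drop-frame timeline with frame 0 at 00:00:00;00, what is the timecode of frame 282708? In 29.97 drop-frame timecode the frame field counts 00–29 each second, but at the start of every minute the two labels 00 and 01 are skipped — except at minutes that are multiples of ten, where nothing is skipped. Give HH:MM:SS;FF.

02:37:13;02

Each 10-minute DF block holds 10 × 60 × 30 − 9 × 2 = 17982 frames. 282708 ÷ 17982 → 15 full blocks, remainder 12978.
Within the partial block the first minute is 1800 frames and each further minute 1798, so 7 further minute boundaries passed. Total skipped labels = 18 × 15 + 2 × 7 = 284.
Non-drop label index = 282708 + 284 = 282992; at 30 labels/s that is 02:37:13:02, i.e. DF 02:37:13;02.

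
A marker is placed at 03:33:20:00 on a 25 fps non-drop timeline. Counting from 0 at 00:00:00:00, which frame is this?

Total seconds to the label: (3 × 3600 + 33 × 60 + 20) = 12800.
Frame index = 12800 × 25 + 0 = 320000.

frame 320000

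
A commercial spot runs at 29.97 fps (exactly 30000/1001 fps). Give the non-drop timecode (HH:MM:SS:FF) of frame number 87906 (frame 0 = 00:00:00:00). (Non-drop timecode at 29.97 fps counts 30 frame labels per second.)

00:48:50:06

87906 ÷ 30 = 2930 full seconds, remainder 6 frames.
2930 s = 0 h 48 min 50 s.
Timecode: 00:48:50:06.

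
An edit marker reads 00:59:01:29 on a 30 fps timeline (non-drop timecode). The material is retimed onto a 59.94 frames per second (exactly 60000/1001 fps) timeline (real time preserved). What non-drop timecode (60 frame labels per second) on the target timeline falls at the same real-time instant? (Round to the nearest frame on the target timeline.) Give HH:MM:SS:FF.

Source frame index: (0×3600 + 59×60 + 1) × 30 + 29 = 106259.
Real time: 106259 / (30) = 106259/30 s.
Target frame: (106259/30) × (60000/1001) = 212518000/1001 ≈ 212305.694 → 212306.
At 60 labels/s: frame 212306 → 00:58:58:26.

00:58:58:26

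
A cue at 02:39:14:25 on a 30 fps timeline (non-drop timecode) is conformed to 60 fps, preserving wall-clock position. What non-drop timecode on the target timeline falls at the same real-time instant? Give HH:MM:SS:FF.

02:39:14:50

Source frame index: (2×3600 + 39×60 + 14) × 30 + 25 = 286645.
Real time: 286645 / (30) = 57329/6 s.
Target frame: (57329/6) × (60) = 573290.
At 60 labels/s: frame 573290 → 02:39:14:50.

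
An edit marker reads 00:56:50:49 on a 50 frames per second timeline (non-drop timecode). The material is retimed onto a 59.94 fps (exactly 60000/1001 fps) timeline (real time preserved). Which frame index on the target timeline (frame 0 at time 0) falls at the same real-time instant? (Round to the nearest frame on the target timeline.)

Source frame index: (0×3600 + 56×60 + 50) × 50 + 49 = 170549.
Real time: 170549 / (50) = 170549/50 s.
Target frame: (170549/50) × (60000/1001) = 204658800/1001 ≈ 204454.346 → 204454.

frame 204454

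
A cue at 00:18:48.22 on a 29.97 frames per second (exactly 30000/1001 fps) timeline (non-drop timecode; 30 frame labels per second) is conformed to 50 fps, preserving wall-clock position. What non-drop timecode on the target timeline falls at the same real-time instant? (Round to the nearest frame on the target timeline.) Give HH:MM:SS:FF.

Source frame index: (0×3600 + 18×60 + 48) × 30 + 22 = 33862.
Real time: 33862 / (30000/1001) = 16947931/15000 s.
Target frame: (16947931/15000) × (50) = 16947931/300 ≈ 56493.103 → 56493.
At 50 labels/s: frame 56493 → 00:18:49:43.

00:18:49:43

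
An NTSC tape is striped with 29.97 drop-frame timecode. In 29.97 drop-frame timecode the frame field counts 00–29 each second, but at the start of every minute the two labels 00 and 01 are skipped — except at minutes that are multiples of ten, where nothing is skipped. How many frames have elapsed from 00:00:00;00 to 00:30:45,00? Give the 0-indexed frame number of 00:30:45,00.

Complete 10-minute blocks: 3, each 17982 frames → 53946.
Remaining 0 whole minutes in the current block: 0 frames.
Within the current minute: 45 × 30 + 0 = 1350. Total = 53946 + 0 + 1350 = 55296.

55296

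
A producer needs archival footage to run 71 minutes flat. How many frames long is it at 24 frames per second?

102240 frames

71 min = 4260 s.
Frames = 4260 × 24 = 102240.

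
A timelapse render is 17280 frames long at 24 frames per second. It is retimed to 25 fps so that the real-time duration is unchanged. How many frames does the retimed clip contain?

18000 frames

Target frames = source frames × (target rate / source rate) = 17280 × (25)/(24) = 17280 × 25/24 = 18000.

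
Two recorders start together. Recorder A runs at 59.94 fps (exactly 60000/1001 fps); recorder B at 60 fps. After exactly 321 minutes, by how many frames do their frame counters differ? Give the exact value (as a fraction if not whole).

1155600/1001 frames

321 min = 19260 s.
A emits 60000/1001 × 19260 = 1155600000/1001 frames; B emits 60 × 19260 = 1155600.
Difference = 1155600/1001 frames (≈ 1154.4456); B is ahead of A.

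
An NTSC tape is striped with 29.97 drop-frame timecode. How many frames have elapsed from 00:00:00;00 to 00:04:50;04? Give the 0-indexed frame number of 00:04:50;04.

As if non-drop at 30 labels/s: (0 × 3600 + 4 × 60 + 50) × 30 + 4 = 8704.
Minute boundaries passed: 4; those not divisible by 10: 4 − 0 = 4; dropped labels = 2 × 4 = 8.
Actual frame index = 8704 − 8 = 8696.

8696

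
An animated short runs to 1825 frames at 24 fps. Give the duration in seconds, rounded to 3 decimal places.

76.042 seconds

Running time = 1825 × 1/24 = 1825/24 s ≈ 76.042 s.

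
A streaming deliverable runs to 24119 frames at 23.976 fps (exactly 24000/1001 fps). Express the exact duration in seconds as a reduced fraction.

24143119/24000 seconds

Running time = 24119 ÷ (24000/1001) = 24119 × 1001/24000 = 24143119/24000 s.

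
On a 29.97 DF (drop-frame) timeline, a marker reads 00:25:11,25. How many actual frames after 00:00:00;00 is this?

Complete 10-minute blocks: 2, each 17982 frames → 35964.
Remaining 5 whole minutes in the current block: 1800 + 4 × 1798 = 8992 frames.
Within the current minute: 11 × 30 + 25 − 2 = 353 (labels ;00/;01 skipped at this minute). Total = 35964 + 8992 + 353 = 45309.

45309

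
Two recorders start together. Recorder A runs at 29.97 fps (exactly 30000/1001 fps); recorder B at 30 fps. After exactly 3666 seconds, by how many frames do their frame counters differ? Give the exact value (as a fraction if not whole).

8460/77 frames

A emits 30000/1001 × 3666 = 8460000/77 frames; B emits 30 × 3666 = 109980.
Difference = 8460/77 frames (≈ 109.8701); B is ahead of A.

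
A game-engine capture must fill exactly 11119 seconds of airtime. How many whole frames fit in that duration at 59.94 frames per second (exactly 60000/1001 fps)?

Frames = 11119 × 60000/1001 = 667140000/1001 ≈ 666473.5265.
Complete frames: 666473.

666473 frames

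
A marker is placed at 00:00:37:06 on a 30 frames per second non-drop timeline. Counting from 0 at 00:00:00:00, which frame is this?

1116

Total seconds to the label: (0 × 3600 + 0 × 60 + 37) = 37.
Frame index = 37 × 30 + 6 = 1116.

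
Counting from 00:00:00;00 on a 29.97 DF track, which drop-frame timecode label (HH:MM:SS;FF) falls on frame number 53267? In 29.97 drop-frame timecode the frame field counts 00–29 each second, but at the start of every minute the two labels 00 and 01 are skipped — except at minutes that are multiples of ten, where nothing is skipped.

00:29:37;11

Each 10-minute DF block holds 10 × 60 × 30 − 9 × 2 = 17982 frames. 53267 ÷ 17982 → 2 full blocks, remainder 17303.
Within the partial block the first minute is 1800 frames and each further minute 1798, so 9 further minute boundaries passed. Total skipped labels = 18 × 2 + 2 × 9 = 54.
Non-drop label index = 53267 + 54 = 53321; at 30 labels/s that is 00:29:37:11, i.e. DF 00:29:37;11.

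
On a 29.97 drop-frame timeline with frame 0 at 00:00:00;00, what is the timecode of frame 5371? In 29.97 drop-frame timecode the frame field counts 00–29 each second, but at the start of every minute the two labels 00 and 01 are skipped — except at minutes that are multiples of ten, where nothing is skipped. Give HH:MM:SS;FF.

Ten DF minutes hold 17982 frames, so frame 5371 lies in block 0 (frames 0–17981) with 5371 frames into that block.
The block's first minute is 1800 frames and the rest 1798 each; 5371 frames reaches minute 2, so 0 × 18 + 2 × 2 = 4 labels have been skipped so far.
Adding those back, label number 5371 + 4 = 5375 at 30 labels/s is 179 s + 5 f = 0 h 2 min 59 s frame 5, i.e. 00:02:59;05.

00:02:59;05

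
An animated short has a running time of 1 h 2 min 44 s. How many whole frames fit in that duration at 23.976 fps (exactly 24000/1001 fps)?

90245 frames

1 h 2 min 44 s = 3764 s.
Frames = 3764 × 24000/1001 = 90336000/1001 ≈ 90245.7542.
Complete frames: 90245.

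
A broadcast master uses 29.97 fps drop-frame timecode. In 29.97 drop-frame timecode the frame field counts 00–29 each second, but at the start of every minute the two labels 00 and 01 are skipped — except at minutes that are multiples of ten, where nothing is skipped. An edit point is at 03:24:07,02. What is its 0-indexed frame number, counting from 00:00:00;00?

367044

Complete 10-minute blocks: 20, each 17982 frames → 359640.
Remaining 4 whole minutes in the current block: 1800 + 3 × 1798 = 7194 frames.
Within the current minute: 7 × 30 + 2 − 2 = 210 (labels ;00/;01 skipped at this minute). Total = 359640 + 7194 + 210 = 367044.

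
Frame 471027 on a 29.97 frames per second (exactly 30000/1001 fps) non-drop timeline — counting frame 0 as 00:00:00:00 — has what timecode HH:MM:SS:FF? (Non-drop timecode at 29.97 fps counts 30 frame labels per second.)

04:21:40:27

471027 ÷ 30 = 15700 full seconds, remainder 27 frames.
15700 s = 4 h 21 min 40 s.
Timecode: 04:21:40:27.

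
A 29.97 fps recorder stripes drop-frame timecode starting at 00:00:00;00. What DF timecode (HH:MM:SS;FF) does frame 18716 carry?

Ten DF minutes hold 17982 frames, so frame 18716 lies in block 1 (frames 17982–35963) with 734 frames into that block.
The block's first minute is 1800 frames and the rest 1798 each; 734 frames reaches minute 0, so 1 × 18 + 0 × 2 = 18 labels have been skipped so far.
Adding those back, label number 18716 + 18 = 18734 at 30 labels/s is 624 s + 14 f = 0 h 10 min 24 s frame 14, i.e. 00:10:24;14.

00:10:24;14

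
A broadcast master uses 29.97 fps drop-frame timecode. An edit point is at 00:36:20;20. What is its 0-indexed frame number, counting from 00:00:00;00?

65354

Complete 10-minute blocks: 3, each 17982 frames → 53946.
Remaining 6 whole minutes in the current block: 1800 + 5 × 1798 = 10790 frames.
Within the current minute: 20 × 30 + 20 − 2 = 618 (labels ;00/;01 skipped at this minute). Total = 53946 + 10790 + 618 = 65354.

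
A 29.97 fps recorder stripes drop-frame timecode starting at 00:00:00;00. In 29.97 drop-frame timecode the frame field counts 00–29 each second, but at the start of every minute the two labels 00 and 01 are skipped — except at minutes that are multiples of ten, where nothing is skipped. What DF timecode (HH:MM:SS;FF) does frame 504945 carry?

Each 10-minute DF block holds 10 × 60 × 30 − 9 × 2 = 17982 frames. 504945 ÷ 17982 → 28 full blocks, remainder 1449.
Within the partial block the first minute is 1800 frames and each further minute 1798, so 0 further minute boundaries passed. Total skipped labels = 18 × 28 + 2 × 0 = 504.
Non-drop label index = 504945 + 504 = 505449; at 30 labels/s that is 04:40:48:09, i.e. DF 04:40:48;09.

04:40:48;09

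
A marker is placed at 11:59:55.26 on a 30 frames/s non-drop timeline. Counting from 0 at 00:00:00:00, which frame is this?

frame 1295876

Total seconds to the label: (11 × 3600 + 59 × 60 + 55) = 43195.
Frame index = 43195 × 30 + 26 = 1295876.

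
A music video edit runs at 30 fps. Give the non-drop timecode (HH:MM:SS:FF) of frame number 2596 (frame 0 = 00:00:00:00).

00:01:26:16

2596 ÷ 30 = 86 full seconds, remainder 16 frames.
86 s = 0 h 1 min 26 s.
Timecode: 00:01:26:16.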